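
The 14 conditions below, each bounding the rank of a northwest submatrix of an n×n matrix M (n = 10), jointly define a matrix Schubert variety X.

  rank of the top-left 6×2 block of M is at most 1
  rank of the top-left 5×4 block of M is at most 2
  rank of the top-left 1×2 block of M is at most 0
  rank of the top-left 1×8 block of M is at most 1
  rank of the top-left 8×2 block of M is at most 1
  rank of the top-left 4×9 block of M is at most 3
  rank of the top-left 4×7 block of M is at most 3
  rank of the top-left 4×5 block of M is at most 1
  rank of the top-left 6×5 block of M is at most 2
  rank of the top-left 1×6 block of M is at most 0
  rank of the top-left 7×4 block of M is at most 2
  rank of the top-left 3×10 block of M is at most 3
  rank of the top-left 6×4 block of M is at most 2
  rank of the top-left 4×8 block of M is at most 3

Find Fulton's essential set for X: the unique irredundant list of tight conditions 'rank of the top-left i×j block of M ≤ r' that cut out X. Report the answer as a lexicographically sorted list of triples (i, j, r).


The tightest implied rank at each (i,j), from the 14 conditions:

  0, 0, 0, 0, 0, 0, 1, 1, 1, 1
  1, 1, 1, 1, 1, 1, 2, 2, 2, 2
  1, 1, 1, 1, 1, 2, 3, 3, 3, 3
  1, 1, 1, 1, 1, 2, 3, 3, 3, 4
  1, 1, 2, 2, 2, 3, 4, 4, 4, 5
  1, 1, 2, 2, 2, 3, 4, 5, 5, 6
  1, 1, 2, 2, 3, 4, 5, 6, 6, 7
  1, 1, 2, 3, 4, 5, 6, 7, 7, 8
  1, 2, 3, 4, 5, 6, 7, 8, 8, 9
  1, 2, 3, 4, 5, 6, 7, 8, 9, 10

the unique w with this rank table is (7, 1, 6, 10, 3, 8, 5, 4, 2, 9).

Fulton essential set (6 of the 23 Rothe cells):

[(1, 6, 0), (4, 5, 1), (4, 9, 3), (6, 5, 2), (7, 4, 2), (8, 2, 1)]


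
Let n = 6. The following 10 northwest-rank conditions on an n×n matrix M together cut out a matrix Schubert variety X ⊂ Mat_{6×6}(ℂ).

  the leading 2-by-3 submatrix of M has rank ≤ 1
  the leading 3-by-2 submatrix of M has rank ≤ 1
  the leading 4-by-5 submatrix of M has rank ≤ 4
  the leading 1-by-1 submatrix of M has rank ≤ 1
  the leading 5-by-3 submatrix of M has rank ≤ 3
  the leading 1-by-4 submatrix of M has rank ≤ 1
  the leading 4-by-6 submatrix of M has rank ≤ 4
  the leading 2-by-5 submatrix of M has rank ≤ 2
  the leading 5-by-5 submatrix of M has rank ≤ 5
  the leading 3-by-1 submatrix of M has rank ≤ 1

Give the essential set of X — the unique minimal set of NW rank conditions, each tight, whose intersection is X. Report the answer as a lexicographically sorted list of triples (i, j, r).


Recovering R(i,j) via the rank-extension bound from the 10 conditions:

  row 1: 1  1  1  1  1  1
  row 2: 1  1  1  2  2  2
  row 3: 1  1  2  3  3  3
  row 4: 1  2  3  4  4  4
  row 5: 1  2  3  4  5  5
  row 6: 1  2  3  4  5  6

so w = (1, 4, 3, 2, 5, 6).

Fulton essential set (2 of the 3 Rothe cells):

[(2, 3, 1), (3, 2, 1)]


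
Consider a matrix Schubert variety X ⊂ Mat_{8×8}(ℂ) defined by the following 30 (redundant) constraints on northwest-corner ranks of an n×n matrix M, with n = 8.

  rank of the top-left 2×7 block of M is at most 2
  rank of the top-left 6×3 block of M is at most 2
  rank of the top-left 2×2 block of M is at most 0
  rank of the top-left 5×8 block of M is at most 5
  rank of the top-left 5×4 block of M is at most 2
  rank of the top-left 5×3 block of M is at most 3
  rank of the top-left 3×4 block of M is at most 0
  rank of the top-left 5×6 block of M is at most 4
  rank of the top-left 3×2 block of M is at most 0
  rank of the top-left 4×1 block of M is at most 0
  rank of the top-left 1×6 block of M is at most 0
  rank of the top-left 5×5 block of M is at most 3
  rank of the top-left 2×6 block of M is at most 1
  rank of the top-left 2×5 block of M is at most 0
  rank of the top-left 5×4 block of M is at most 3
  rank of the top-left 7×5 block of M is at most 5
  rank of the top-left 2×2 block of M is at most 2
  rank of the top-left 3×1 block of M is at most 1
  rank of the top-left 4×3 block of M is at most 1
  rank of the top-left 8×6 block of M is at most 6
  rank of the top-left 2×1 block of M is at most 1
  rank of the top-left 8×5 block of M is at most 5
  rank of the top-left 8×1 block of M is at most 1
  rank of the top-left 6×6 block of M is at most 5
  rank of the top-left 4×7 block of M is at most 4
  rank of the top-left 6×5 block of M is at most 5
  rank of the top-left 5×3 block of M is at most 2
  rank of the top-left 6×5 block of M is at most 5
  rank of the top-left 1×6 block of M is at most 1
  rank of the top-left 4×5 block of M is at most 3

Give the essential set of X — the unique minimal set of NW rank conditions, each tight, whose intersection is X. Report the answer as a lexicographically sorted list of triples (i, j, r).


Recovering R(i,j) via the rank-extension bound from the 30 conditions:

  i=1: 0  0  0  0  0  0  1  1
  i=2: 0  0  0  0  0  1  2  2
  i=3: 0  0  0  0  1  2  3  3
  i=4: 0  1  1  1  2  3  4  4
  i=5: 1  2  2  2  3  4  5  5
  i=6: 1  2  2  3  4  5  6  6
  i=7: 1  2  3  4  5  6  7  7
  i=8: 1  2  3  4  5  6  7  8

hence w(1..8) = (7, 6, 5, 2, 1, 4, 3, 8).

Rothe diagram D(w) (17 cells), 5 SE-corners (essential conditions):

[(1, 6, 0), (2, 5, 0), (3, 4, 0), (4, 1, 0), (6, 3, 2)]


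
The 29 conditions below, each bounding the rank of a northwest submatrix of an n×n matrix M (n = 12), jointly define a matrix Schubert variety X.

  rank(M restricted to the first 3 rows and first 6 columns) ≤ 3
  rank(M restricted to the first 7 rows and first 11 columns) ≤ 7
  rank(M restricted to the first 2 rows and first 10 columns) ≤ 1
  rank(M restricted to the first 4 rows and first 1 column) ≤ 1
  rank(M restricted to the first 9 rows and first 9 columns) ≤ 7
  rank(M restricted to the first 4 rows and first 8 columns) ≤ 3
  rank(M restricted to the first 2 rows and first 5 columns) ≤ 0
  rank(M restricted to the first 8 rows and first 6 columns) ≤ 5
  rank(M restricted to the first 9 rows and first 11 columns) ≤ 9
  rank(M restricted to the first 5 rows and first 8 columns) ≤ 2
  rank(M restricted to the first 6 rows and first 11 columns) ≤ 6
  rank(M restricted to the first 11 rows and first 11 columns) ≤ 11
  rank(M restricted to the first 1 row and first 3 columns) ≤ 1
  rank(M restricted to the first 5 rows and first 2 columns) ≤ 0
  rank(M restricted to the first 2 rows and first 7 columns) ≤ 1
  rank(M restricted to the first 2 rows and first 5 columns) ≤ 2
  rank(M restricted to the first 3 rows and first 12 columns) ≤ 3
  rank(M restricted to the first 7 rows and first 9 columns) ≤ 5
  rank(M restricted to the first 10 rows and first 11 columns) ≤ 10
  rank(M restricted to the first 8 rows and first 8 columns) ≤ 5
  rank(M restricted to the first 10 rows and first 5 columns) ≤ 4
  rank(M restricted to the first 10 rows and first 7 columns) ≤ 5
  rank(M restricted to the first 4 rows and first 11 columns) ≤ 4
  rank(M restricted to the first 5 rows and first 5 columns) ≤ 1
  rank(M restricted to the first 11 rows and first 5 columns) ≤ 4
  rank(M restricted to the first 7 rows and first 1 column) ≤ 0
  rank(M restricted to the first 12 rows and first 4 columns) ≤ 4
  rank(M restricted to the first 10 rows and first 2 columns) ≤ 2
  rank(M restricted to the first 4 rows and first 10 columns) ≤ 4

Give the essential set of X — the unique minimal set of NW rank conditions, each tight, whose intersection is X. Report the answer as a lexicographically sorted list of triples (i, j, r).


Recovering R(i,j) via the rank-extension bound from the 29 conditions:

  row 1: 0 0 0 0 0 1 1 1 1 1 1 1
  row 2: 0 0 0 0 0 1 1 1 1 1 2 2
  row 3: 0 0 1 1 1 2 2 2 2 2 3 3
  row 4: 0 0 1 1 1 2 2 2 3 3 4 4
  row 5: 0 0 1 1 1 2 2 2 3 4 5 5
  row 6: 0 1 2 2 2 3 3 3 4 5 6 6
  row 7: 0 1 2 3 3 4 4 4 5 6 7 7
  row 8: 1 2 3 4 4 5 5 5 6 7 8 8
  row 9: 1 2 3 4 4 5 5 6 7 8 9 9
  row 10: 1 2 3 4 4 5 5 6 7 8 9 10
  row 11: 1 2 3 4 4 5 6 7 8 9 10 11
  row 12: 1 2 3 4 5 6 7 8 9 10 11 12

hence w(1..12) = (6, 11, 3, 9, 10, 2, 4, 1, 8, 12, 7, 5).

|D(w)|=35, |Ess(w)|=8:

[(2, 5, 0), (2, 10, 1), (5, 2, 0), (5, 5, 1), (5, 8, 2), (7, 1, 0), (10, 7, 5), (11, 5, 4)]


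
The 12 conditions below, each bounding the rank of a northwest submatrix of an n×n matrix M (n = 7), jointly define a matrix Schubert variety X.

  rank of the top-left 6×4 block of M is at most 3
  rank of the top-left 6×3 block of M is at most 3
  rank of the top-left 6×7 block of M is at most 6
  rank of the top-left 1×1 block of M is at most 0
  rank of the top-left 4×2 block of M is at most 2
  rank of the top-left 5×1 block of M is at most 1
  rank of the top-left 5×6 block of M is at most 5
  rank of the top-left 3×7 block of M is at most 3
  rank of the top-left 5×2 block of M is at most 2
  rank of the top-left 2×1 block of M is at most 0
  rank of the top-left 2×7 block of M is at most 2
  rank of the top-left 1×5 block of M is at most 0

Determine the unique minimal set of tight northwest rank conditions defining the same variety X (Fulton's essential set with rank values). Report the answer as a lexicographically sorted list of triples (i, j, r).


Recovering R(i,j) via the rank-extension bound from the 12 conditions:

  R[1]: 0  0  0  0  0  1  1
  R[2]: 0  1  1  1  1  2  2
  R[3]: 1  2  2  2  2  3  3
  R[4]: 1  2  3  3  3  4  4
  R[5]: 1  2  3  3  4  5  5
  R[6]: 1  2  3  3  4  5  6
  R[7]: 1  2  3  4  5  6  7

the unique w with this rank table is (6, 2, 1, 3, 5, 7, 4).

Rothe diagram D(w) (8 cells), 3 SE-corners (essential conditions):

[(1, 5, 0), (2, 1, 0), (6, 4, 3)]


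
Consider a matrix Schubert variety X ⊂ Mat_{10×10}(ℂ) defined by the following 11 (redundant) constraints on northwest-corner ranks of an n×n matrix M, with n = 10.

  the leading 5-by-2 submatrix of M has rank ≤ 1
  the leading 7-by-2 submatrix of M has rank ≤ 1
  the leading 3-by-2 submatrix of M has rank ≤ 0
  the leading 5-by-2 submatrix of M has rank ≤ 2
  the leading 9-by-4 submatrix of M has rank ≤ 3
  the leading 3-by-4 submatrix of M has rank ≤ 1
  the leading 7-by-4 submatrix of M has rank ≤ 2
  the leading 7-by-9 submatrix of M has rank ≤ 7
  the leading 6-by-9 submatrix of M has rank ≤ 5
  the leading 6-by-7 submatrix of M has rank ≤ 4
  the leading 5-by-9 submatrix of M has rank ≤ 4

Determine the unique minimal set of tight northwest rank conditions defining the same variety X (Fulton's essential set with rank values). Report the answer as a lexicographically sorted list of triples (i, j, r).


Propagating the 11 rank bounds to every northwest block:

  0 | 0 | 1 | 1 | 1 | 1 | 1 | 1 | 1 | 1
  0 | 0 | 1 | 1 | 2 | 2 | 2 | 2 | 2 | 2
  0 | 0 | 1 | 1 | 2 | 3 | 3 | 3 | 3 | 3
  1 | 1 | 2 | 2 | 3 | 4 | 4 | 4 | 4 | 4
  1 | 1 | 2 | 2 | 3 | 4 | 4 | 4 | 4 | 5
  1 | 1 | 2 | 2 | 3 | 4 | 4 | 5 | 5 | 6
  1 | 1 | 2 | 2 | 3 | 4 | 5 | 6 | 6 | 7
  1 | 2 | 3 | 3 | 4 | 5 | 6 | 7 | 7 | 8
  1 | 2 | 3 | 3 | 4 | 5 | 6 | 7 | 8 | 9
  1 | 2 | 3 | 4 | 5 | 6 | 7 | 8 | 9 | 10

hence w(1..10) = (3, 5, 6, 1, 10, 8, 7, 2, 9, 4).

D(w) has 19 cells with 7 SE-corners; essential set:

[(3, 2, 0), (3, 4, 1), (5, 9, 4), (6, 7, 4), (7, 2, 1), (7, 4, 2), (9, 4, 3)]


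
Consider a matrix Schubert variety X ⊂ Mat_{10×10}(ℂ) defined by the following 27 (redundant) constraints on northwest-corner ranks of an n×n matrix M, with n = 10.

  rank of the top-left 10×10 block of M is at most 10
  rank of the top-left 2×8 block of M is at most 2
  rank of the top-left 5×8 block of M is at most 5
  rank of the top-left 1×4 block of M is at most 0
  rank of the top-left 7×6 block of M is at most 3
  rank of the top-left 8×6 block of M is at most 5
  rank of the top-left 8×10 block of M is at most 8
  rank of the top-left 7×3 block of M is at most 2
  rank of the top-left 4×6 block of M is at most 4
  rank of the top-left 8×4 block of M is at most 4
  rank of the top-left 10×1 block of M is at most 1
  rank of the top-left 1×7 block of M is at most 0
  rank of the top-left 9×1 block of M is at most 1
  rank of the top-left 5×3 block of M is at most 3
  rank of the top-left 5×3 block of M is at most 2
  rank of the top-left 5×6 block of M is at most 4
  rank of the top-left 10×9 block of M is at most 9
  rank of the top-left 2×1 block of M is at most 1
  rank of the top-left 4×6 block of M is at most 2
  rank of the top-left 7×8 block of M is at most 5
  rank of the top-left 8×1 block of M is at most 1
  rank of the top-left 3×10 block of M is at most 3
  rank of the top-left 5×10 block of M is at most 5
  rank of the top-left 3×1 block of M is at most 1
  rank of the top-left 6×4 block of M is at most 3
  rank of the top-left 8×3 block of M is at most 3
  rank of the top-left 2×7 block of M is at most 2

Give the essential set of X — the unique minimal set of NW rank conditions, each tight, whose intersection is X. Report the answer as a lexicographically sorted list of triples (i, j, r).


Reconstructing r_w from the 27 given conditions:

  R[1]: 0 0 0 0 0 0 0 1 1 1
  R[2]: 1 1 1 1 1 1 1 2 2 2
  R[3]: 1 2 2 2 2 2 2 3 3 3
  R[4]: 1 2 2 2 2 2 3 4 4 4
  R[5]: 1 2 2 3 3 3 4 5 5 5
  R[6]: 1 2 2 3 3 3 4 5 6 6
  R[7]: 1 2 2 3 3 3 4 5 6 7
  R[8]: 1 2 3 4 4 4 5 6 7 8
  R[9]: 1 2 3 4 5 5 6 7 8 9
  R[10]: 1 2 3 4 5 6 7 8 9 10

giving w = (8, 1, 2, 7, 4, 9, 10, 3, 5, 6) via Δ²R.

D(w) has 18 cells with 4 SE-corners; essential set:

[(1, 7, 0), (4, 6, 2), (7, 3, 2), (7, 6, 3)]


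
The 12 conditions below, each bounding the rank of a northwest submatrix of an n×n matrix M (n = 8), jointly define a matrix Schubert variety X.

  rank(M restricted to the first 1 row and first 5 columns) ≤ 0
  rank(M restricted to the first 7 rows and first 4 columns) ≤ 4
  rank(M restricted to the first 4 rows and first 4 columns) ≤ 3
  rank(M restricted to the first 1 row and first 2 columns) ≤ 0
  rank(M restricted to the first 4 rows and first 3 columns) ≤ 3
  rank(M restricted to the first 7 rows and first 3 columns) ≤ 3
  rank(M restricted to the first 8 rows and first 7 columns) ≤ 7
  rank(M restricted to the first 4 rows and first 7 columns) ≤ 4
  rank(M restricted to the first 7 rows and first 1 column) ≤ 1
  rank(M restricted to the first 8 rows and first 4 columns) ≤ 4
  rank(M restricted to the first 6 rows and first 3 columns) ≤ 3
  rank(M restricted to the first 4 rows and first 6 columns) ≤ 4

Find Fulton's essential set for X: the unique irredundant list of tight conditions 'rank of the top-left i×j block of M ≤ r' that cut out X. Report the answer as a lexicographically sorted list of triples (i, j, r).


Computing R[i][j] = min implied NW-rank bound (n=8, 12 conditions):

  R[1]: 0, 0, 0, 0, 0, 1, 1, 1
  R[2]: 1, 1, 1, 1, 1, 2, 2, 2
  R[3]: 1, 2, 2, 2, 2, 3, 3, 3
  R[4]: 1, 2, 3, 3, 3, 4, 4, 4
  R[5]: 1, 2, 3, 4, 4, 5, 5, 5
  R[6]: 1, 2, 3, 4, 5, 6, 6, 6
  R[7]: 1, 2, 3, 4, 5, 6, 7, 7
  R[8]: 1, 2, 3, 4, 5, 6, 7, 8

so w = (6, 1, 2, 3, 4, 5, 7, 8).

ℓ(w)=5; the 1 essential cell (i,j,r):

[(1, 5, 0)]


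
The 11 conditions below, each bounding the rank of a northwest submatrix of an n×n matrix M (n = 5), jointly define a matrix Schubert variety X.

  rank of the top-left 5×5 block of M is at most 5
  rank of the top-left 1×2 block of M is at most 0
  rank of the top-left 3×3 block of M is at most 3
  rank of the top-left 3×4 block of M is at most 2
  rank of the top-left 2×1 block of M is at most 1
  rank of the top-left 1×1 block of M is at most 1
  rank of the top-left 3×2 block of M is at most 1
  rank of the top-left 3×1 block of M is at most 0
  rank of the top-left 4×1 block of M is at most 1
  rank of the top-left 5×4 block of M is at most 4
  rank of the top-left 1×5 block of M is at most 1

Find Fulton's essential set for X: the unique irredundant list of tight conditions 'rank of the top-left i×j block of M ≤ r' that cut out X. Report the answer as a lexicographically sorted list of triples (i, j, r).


Reconstructing r_w from the 11 given conditions:

  0 0 1 1 1
  0 1 2 2 2
  0 1 2 2 3
  1 2 3 3 4
  1 2 3 4 5

hence w(1..5) = (3, 2, 5, 1, 4).

D(w) has 5 cells with 3 SE-corners; essential set:

[(1, 2, 0), (3, 1, 0), (3, 4, 2)]


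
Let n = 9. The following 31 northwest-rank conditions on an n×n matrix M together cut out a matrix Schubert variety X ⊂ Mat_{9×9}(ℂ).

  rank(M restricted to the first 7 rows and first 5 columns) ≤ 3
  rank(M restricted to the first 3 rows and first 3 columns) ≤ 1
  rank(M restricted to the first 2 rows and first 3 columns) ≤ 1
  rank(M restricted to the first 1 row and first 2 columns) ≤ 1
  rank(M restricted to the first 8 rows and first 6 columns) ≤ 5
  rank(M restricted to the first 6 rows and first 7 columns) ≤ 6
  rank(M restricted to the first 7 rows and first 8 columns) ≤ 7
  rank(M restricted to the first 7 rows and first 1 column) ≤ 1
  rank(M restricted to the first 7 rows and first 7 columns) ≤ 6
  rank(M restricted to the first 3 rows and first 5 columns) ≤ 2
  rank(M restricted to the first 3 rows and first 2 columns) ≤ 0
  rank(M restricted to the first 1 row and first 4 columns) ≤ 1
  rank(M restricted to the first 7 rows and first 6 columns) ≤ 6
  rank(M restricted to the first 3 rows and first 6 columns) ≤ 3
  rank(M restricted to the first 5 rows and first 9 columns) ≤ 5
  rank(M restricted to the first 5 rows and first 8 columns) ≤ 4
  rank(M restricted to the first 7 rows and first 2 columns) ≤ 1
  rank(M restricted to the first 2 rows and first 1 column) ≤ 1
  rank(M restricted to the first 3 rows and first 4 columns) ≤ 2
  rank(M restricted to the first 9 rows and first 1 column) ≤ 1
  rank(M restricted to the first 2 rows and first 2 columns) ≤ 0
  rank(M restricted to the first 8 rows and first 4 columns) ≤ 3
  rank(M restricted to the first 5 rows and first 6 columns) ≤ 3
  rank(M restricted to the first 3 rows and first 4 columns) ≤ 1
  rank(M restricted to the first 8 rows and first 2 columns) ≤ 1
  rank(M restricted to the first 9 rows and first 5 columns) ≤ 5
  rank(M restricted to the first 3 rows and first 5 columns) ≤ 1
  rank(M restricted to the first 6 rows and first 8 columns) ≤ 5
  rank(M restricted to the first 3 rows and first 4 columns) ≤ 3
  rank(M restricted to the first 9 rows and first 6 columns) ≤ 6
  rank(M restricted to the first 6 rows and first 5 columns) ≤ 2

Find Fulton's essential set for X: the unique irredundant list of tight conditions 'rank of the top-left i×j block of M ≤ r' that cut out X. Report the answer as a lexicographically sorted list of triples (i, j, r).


Recovering R(i,j) via the rank-extension bound from the 31 conditions:

  row 1: 0 | 0 | 1 | 1 | 1 | 1 | 1 | 1 | 1
  row 2: 0 | 0 | 1 | 1 | 1 | 2 | 2 | 2 | 2
  row 3: 0 | 0 | 1 | 1 | 1 | 2 | 3 | 3 | 3
  row 4: 1 | 1 | 2 | 2 | 2 | 3 | 4 | 4 | 4
  row 5: 1 | 1 | 2 | 2 | 2 | 3 | 4 | 4 | 5
  row 6: 1 | 1 | 2 | 2 | 2 | 3 | 4 | 5 | 6
  row 7: 1 | 1 | 2 | 3 | 3 | 4 | 5 | 6 | 7
  row 8: 1 | 1 | 2 | 3 | 4 | 5 | 6 | 7 | 8
  row 9: 1 | 2 | 3 | 4 | 5 | 6 | 7 | 8 | 9

the unique w with this rank table is (3, 6, 7, 1, 9, 8, 4, 5, 2).

5 SE-corners of the 19-cell Rothe diagram give Ess(w):

[(3, 2, 0), (3, 5, 1), (5, 8, 4), (6, 5, 2), (8, 2, 1)]


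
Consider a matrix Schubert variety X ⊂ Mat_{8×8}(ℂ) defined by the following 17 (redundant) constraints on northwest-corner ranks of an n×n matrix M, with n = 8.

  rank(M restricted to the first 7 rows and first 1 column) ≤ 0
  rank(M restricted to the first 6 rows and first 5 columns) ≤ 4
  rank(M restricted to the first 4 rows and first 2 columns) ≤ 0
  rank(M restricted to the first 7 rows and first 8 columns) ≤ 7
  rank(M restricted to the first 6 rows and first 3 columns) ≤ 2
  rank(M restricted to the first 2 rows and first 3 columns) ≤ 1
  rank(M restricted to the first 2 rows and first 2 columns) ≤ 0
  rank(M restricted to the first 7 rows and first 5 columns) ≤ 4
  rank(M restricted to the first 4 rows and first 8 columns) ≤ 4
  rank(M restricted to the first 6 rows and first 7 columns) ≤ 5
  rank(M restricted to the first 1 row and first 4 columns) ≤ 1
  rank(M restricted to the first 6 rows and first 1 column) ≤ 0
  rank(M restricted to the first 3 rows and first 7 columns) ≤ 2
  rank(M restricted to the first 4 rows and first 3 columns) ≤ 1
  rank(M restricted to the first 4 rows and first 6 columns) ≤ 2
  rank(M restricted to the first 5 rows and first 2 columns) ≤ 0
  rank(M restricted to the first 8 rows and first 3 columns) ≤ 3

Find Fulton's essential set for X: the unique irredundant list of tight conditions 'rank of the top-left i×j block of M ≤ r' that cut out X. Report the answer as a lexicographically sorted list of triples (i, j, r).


Propagating the 17 rank bounds to every northwest block:

  R[1]: 0  0  1  1  1  1  1  1
  R[2]: 0  0  1  2  2  2  2  2
  R[3]: 0  0  1  2  2  2  2  3
  R[4]: 0  0  1  2  2  2  3  4
  R[5]: 0  0  1  2  3  3  4  5
  R[6]: 0  1  2  3  4  4  5  6
  R[7]: 0  1  2  3  4  5  6  7
  R[8]: 1  2  3  4  5  6  7  8

so w = (3, 4, 8, 7, 5, 2, 6, 1).

D(w) has 17 cells with 4 SE-corners; essential set:

[(3, 7, 2), (4, 6, 2), (5, 2, 0), (7, 1, 0)]


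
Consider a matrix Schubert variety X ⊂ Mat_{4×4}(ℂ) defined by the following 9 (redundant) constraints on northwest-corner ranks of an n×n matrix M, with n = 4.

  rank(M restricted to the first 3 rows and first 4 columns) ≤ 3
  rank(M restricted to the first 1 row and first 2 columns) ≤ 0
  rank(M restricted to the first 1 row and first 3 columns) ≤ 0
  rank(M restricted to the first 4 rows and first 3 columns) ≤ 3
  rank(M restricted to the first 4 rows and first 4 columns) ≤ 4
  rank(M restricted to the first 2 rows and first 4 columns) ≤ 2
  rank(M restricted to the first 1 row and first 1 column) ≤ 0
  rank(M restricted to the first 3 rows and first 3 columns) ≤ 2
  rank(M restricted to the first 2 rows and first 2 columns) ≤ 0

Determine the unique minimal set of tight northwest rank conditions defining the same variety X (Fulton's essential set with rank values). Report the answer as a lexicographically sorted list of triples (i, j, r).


Propagating the 9 rank bounds to every northwest block:

  R[1]: 0  0  0  1
  R[2]: 0  0  1  2
  R[3]: 1  1  2  3
  R[4]: 1  2  3  4

hence w(1..4) = (4, 3, 1, 2).

D(w) has 5 cells with 2 SE-corners; essential set:

[(1, 3, 0), (2, 2, 0)]


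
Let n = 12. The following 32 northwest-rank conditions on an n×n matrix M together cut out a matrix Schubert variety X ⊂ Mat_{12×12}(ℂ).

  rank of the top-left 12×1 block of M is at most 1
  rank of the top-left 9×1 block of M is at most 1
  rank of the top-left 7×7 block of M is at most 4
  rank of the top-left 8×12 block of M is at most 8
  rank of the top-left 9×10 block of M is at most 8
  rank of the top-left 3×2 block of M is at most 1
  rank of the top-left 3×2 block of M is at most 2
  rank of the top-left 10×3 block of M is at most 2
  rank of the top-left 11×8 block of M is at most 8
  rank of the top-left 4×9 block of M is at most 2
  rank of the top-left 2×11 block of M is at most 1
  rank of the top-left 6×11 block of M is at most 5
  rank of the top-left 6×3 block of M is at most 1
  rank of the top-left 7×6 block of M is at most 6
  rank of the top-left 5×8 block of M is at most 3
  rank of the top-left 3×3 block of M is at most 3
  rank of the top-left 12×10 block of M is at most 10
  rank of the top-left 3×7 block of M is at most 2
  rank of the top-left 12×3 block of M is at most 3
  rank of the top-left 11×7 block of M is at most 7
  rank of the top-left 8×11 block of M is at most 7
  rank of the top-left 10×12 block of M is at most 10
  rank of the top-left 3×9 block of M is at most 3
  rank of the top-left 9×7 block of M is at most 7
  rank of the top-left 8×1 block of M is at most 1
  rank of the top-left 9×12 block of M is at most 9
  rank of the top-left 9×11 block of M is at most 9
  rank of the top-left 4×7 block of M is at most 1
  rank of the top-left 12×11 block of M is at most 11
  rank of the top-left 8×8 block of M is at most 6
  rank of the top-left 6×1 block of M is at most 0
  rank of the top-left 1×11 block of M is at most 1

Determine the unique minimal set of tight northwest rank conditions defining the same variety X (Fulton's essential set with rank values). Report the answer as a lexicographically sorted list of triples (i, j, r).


Reconstructing r_w from the 32 given conditions:

  i=1: 0  1  1  1  1  1  1  1  1  1  1  1
  i=2: 0  1  1  1  1  1  1  1  1  1  1  2
  i=3: 0  1  1  1  1  1  1  2  2  2  2  3
  i=4: 0  1  1  1  1  1  1  2  2  3  3  4
  i=5: 0  1  1  2  2  2  2  3  3  4  4  5
  i=6: 0  1  1  2  3  3  3  4  4  5  5  6
  i=7: 1  2  2  3  4  4  4  5  5  6  6  7
  i=8: 1  2  2  3  4  5  5  6  6  7  7  8
  i=9: 1  2  2  3  4  5  6  7  7  8  8  9
  i=10: 1  2  2  3  4  5  6  7  8  9  9  10
  i=11: 1  2  3  4  5  6  7  8  9  10  10  11
  i=12: 1  2  3  4  5  6  7  8  9  10  11  12

reading off 1-entries of Δ²R: w = (2, 12, 8, 10, 4, 5, 1, 6, 7, 9, 3, 11).

|D(w)|=31, |Ess(w)|=6:

[(2, 11, 1), (4, 7, 1), (4, 9, 2), (6, 1, 0), (6, 3, 1), (10, 3, 2)]


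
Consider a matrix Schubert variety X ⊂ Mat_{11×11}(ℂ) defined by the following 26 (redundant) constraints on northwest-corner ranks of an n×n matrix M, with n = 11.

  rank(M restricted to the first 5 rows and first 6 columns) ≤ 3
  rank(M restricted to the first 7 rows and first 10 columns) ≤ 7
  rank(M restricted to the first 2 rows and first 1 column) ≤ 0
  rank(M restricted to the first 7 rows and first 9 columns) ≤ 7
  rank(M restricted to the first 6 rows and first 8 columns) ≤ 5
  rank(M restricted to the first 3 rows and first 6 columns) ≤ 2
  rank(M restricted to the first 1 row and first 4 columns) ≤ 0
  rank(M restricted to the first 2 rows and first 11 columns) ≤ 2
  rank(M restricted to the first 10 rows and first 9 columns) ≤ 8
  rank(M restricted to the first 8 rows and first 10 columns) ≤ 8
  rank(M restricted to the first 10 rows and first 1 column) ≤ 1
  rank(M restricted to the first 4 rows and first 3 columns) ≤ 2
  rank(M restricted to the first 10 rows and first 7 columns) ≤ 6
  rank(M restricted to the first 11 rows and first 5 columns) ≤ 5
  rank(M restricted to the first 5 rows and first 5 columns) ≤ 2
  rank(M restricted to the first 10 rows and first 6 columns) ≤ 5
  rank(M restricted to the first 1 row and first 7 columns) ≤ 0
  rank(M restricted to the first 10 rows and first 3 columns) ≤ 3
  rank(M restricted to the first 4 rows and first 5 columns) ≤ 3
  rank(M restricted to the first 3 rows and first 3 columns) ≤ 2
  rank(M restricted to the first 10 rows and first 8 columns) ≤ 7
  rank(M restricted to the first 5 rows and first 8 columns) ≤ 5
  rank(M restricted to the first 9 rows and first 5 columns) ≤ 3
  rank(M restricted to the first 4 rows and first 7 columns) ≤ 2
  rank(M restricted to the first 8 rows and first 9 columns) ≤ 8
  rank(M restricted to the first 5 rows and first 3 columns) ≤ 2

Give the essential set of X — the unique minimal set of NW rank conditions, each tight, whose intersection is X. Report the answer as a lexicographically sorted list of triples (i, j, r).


Computing R[i][j] = min implied NW-rank bound (n=11, 26 conditions):

  row 1: 0, 0, 0, 0, 0, 0, 0, 1, 1, 1, 1
  row 2: 0, 1, 1, 1, 1, 1, 1, 2, 2, 2, 2
  row 3: 1, 2, 2, 2, 2, 2, 2, 3, 3, 3, 3
  row 4: 1, 2, 2, 2, 2, 2, 2, 3, 4, 4, 4
  row 5: 1, 2, 2, 2, 2, 3, 3, 4, 5, 5, 5
  row 6: 1, 2, 3, 3, 3, 4, 4, 5, 6, 6, 6
  row 7: 1, 2, 3, 3, 3, 4, 5, 6, 7, 7, 7
  row 8: 1, 2, 3, 3, 3, 4, 5, 6, 7, 8, 8
  row 9: 1, 2, 3, 3, 3, 4, 5, 6, 7, 8, 9
  row 10: 1, 2, 3, 4, 4, 5, 6, 7, 8, 9, 10
  row 11: 1, 2, 3, 4, 5, 6, 7, 8, 9, 10, 11

reading off 1-entries of Δ²R: w = (8, 2, 1, 9, 6, 3, 7, 10, 11, 4, 5).

Rothe diagram D(w) (22 cells), 5 SE-corners (essential conditions):

[(1, 7, 0), (2, 1, 0), (4, 7, 2), (5, 5, 2), (9, 5, 3)]


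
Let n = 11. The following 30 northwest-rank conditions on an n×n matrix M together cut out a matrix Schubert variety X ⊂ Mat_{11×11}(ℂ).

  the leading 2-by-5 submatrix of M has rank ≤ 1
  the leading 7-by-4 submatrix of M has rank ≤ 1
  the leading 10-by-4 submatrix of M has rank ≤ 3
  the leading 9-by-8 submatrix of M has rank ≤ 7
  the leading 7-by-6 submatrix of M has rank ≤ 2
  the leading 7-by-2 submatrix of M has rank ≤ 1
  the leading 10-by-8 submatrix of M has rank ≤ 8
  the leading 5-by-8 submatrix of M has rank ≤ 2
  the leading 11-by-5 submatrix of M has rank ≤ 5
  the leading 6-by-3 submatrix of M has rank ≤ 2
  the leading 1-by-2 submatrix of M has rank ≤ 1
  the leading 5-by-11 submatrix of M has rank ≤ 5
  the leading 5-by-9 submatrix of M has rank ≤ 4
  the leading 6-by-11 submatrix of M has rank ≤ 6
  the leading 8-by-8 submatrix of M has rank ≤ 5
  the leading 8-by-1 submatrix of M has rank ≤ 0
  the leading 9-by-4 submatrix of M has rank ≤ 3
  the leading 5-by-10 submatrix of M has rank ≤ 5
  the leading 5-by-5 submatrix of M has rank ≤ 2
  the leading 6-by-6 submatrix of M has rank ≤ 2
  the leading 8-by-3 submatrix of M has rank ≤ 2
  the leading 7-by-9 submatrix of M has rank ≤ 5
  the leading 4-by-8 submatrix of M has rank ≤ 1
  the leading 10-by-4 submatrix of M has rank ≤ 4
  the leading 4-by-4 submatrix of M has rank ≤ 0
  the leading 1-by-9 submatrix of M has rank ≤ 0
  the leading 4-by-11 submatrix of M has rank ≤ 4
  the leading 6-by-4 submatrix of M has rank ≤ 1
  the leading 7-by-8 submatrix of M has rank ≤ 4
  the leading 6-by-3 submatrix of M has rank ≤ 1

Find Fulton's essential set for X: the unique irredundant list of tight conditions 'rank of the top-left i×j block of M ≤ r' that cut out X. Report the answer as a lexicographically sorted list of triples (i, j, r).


The tightest implied rank at each (i,j), from the 30 conditions:

  0 0 0 0 0 0 0 0 0 1 1
  0 0 0 0 1 1 1 1 1 2 2
  0 0 0 0 1 1 1 1 2 3 3
  0 0 0 0 1 1 1 1 2 3 4
  0 1 1 1 2 2 2 2 3 4 5
  0 1 1 1 2 2 3 3 4 5 6
  0 1 1 1 2 2 3 4 5 6 7
  0 1 2 2 3 3 4 5 6 7 8
  1 2 3 3 4 4 5 6 7 8 9
  1 2 3 3 4 5 6 7 8 9 10
  1 2 3 4 5 6 7 8 9 10 11

giving w = (10, 5, 9, 11, 2, 7, 8, 3, 1, 6, 4) via Δ²R.

Rothe diagram D(w) (38 cells), 7 SE-corners (essential conditions):

[(1, 9, 0), (4, 4, 0), (4, 8, 1), (7, 4, 1), (7, 6, 2), (8, 1, 0), (10, 4, 3)]


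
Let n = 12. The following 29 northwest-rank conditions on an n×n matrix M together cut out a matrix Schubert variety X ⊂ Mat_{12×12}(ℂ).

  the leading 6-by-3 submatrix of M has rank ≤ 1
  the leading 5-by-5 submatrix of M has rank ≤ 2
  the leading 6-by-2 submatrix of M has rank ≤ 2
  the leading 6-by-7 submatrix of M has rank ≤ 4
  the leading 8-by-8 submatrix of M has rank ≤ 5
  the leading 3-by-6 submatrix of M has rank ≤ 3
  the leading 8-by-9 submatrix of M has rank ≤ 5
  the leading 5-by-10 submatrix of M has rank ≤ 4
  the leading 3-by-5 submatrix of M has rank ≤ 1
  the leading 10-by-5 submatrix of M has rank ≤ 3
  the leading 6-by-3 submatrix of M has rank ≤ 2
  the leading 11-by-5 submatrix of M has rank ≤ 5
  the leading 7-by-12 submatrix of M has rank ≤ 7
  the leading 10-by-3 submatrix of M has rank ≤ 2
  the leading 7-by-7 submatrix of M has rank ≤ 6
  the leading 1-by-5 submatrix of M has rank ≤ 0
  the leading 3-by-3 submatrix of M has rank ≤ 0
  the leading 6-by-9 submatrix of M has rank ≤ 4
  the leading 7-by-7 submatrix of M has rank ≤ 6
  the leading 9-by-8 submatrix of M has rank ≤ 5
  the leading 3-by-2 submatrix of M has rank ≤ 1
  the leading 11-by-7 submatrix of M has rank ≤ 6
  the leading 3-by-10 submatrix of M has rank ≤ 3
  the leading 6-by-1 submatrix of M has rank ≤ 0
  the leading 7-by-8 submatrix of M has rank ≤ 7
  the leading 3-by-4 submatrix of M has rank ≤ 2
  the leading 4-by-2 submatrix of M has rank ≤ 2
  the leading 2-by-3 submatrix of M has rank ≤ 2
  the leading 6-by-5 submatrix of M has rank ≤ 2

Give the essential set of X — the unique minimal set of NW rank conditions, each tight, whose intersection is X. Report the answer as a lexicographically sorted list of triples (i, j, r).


Propagating the 29 rank bounds to every northwest block:

  row 1: 0, 0, 0, 0, 0, 1, 1, 1, 1, 1, 1, 1
  row 2: 0, 0, 0, 1, 1, 2, 2, 2, 2, 2, 2, 2
  row 3: 0, 0, 0, 1, 1, 2, 3, 3, 3, 3, 3, 3
  row 4: 0, 1, 1, 2, 2, 3, 4, 4, 4, 4, 4, 4
  row 5: 0, 1, 1, 2, 2, 3, 4, 4, 4, 4, 5, 5
  row 6: 0, 1, 1, 2, 2, 3, 4, 4, 4, 5, 6, 6
  row 7: 1, 2, 2, 3, 3, 4, 5, 5, 5, 6, 7, 7
  row 8: 1, 2, 2, 3, 3, 4, 5, 5, 5, 6, 7, 8
  row 9: 1, 2, 2, 3, 3, 4, 5, 5, 6, 7, 8, 9
  row 10: 1, 2, 2, 3, 3, 4, 5, 6, 7, 8, 9, 10
  row 11: 1, 2, 3, 4, 4, 5, 6, 7, 8, 9, 10, 11
  row 12: 1, 2, 3, 4, 5, 6, 7, 8, 9, 10, 11, 12

giving w = (6, 4, 7, 2, 11, 10, 1, 12, 9, 8, 3, 5) via Δ²R.

Fulton essential set (12 of the 33 Rothe cells):

[(1, 5, 0), (3, 3, 0), (3, 5, 1), (5, 10, 4), (6, 1, 0), (6, 3, 1), (6, 5, 2), (6, 9, 4), (8, 9, 5), (9, 8, 5), (10, 3, 2), (10, 5, 3)]


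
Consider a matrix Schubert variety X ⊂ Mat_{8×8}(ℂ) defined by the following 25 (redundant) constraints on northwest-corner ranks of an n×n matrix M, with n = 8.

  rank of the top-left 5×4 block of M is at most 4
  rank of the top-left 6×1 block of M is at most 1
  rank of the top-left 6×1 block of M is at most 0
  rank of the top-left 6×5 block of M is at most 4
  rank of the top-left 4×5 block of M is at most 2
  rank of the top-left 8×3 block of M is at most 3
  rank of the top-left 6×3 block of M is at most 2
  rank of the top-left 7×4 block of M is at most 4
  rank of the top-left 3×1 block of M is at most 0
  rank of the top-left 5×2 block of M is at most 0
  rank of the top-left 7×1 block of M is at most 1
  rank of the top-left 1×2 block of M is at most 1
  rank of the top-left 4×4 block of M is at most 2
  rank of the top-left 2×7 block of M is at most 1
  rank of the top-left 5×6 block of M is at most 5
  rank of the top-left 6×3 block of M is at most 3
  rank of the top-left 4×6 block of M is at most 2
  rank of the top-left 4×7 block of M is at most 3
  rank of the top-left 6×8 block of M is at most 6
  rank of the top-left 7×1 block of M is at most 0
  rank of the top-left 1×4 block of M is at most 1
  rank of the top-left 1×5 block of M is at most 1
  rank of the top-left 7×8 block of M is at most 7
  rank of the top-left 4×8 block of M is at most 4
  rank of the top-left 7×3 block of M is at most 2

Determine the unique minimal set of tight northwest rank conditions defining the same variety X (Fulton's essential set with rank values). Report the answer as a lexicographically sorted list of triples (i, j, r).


Computing R[i][j] = min implied NW-rank bound (n=8, 25 conditions):

  R[1]: 0 | 0 | 1 | 1 | 1 | 1 | 1 | 1
  R[2]: 0 | 0 | 1 | 1 | 1 | 1 | 1 | 2
  R[3]: 0 | 0 | 1 | 2 | 2 | 2 | 2 | 3
  R[4]: 0 | 0 | 1 | 2 | 2 | 2 | 3 | 4
  R[5]: 0 | 0 | 1 | 2 | 3 | 3 | 4 | 5
  R[6]: 0 | 1 | 2 | 3 | 4 | 4 | 5 | 6
  R[7]: 0 | 1 | 2 | 3 | 4 | 5 | 6 | 7
  R[8]: 1 | 2 | 3 | 4 | 5 | 6 | 7 | 8

the unique w with this rank table is (3, 8, 4, 7, 5, 2, 6, 1).

D(w) has 18 cells with 4 SE-corners; essential set:

[(2, 7, 1), (4, 6, 2), (5, 2, 0), (7, 1, 0)]


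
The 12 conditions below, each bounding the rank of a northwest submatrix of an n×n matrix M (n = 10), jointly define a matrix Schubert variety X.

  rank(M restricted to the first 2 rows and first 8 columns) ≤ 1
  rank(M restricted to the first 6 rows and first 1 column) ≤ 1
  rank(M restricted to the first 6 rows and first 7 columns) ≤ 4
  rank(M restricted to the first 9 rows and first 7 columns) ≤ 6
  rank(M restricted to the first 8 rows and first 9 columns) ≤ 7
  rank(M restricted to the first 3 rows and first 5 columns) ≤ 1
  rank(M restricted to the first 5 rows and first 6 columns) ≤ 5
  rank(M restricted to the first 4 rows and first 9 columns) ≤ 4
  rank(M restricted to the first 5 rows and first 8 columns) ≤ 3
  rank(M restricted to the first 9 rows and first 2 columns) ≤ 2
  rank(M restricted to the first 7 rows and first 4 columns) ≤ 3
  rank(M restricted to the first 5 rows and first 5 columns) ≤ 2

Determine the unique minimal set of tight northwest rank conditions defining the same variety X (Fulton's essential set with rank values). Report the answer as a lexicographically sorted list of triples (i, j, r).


Recovering R(i,j) via the rank-extension bound from the 12 conditions:

  i=1: 1 1 1 1 1 1 1 1 1 1
  i=2: 1 1 1 1 1 1 1 1 2 2
  i=3: 1 1 1 1 1 2 2 2 3 3
  i=4: 1 2 2 2 2 3 3 3 4 4
  i=5: 1 2 2 2 2 3 3 3 4 5
  i=6: 1 2 3 3 3 4 4 4 5 6
  i=7: 1 2 3 3 4 5 5 5 6 7
  i=8: 1 2 3 4 5 6 6 6 7 8
  i=9: 1 2 3 4 5 6 6 7 8 9
  i=10: 1 2 3 4 5 6 7 8 9 10

the unique w with this rank table is (1, 9, 6, 2, 10, 3, 5, 4, 8, 7).

Rothe diagram D(w) (18 cells), 6 SE-corners (essential conditions):

[(2, 8, 1), (3, 5, 1), (5, 5, 2), (5, 8, 3), (7, 4, 3), (9, 7, 6)]


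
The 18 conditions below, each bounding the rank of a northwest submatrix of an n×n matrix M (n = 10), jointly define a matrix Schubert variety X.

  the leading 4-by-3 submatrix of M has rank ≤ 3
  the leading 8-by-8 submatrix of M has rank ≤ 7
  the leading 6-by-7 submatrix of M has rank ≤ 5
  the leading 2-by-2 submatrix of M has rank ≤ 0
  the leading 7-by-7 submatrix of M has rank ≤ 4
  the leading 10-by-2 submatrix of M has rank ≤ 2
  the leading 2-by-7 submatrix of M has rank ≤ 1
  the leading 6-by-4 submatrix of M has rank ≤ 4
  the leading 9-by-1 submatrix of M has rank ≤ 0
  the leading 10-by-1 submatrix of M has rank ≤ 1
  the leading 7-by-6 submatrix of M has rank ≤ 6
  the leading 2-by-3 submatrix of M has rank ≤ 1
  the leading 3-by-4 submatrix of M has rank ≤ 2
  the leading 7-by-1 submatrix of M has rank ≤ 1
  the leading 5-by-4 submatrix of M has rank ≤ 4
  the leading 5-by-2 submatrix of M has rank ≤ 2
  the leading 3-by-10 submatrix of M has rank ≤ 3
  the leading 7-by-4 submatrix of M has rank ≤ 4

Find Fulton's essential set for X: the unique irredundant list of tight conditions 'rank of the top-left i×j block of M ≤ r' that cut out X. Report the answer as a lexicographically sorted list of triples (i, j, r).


Recovering R(i,j) via the rank-extension bound from the 18 conditions:

  R[1]: 0 | 0 | 1 | 1 | 1 | 1 | 1 | 1 | 1 | 1
  R[2]: 0 | 0 | 1 | 1 | 1 | 1 | 1 | 2 | 2 | 2
  R[3]: 0 | 1 | 2 | 2 | 2 | 2 | 2 | 3 | 3 | 3
  R[4]: 0 | 1 | 2 | 3 | 3 | 3 | 3 | 4 | 4 | 4
  R[5]: 0 | 1 | 2 | 3 | 4 | 4 | 4 | 5 | 5 | 5
  R[6]: 0 | 1 | 2 | 3 | 4 | 4 | 4 | 5 | 6 | 6
  R[7]: 0 | 1 | 2 | 3 | 4 | 4 | 4 | 5 | 6 | 7
  R[8]: 0 | 1 | 2 | 3 | 4 | 5 | 5 | 6 | 7 | 8
  R[9]: 0 | 1 | 2 | 3 | 4 | 5 | 6 | 7 | 8 | 9
  R[10]: 1 | 2 | 3 | 4 | 5 | 6 | 7 | 8 | 9 | 10

reading off 1-entries of Δ²R: w = (3, 8, 2, 4, 5, 9, 10, 6, 7, 1).

D(w) has 19 cells with 4 SE-corners; essential set:

[(2, 2, 0), (2, 7, 1), (7, 7, 4), (9, 1, 0)]


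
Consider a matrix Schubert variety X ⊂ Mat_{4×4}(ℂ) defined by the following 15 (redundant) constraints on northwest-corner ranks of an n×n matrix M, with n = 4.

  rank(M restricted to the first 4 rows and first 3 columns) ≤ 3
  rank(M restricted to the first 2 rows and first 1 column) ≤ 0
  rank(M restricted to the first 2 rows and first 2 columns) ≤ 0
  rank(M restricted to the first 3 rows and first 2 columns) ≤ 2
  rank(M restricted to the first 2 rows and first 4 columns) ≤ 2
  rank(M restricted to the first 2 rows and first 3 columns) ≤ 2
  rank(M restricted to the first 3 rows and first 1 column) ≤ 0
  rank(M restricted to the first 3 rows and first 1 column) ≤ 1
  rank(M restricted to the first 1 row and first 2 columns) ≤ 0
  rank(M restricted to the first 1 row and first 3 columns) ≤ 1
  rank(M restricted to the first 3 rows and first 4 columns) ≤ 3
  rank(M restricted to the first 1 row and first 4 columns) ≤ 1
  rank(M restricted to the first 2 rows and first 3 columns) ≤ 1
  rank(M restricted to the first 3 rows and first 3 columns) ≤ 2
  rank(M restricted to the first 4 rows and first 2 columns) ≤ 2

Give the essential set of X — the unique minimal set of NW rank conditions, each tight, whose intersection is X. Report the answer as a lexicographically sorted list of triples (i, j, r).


The tightest implied rank at each (i,j), from the 15 conditions:

  R[1]: 0 | 0 | 1 | 1
  R[2]: 0 | 0 | 1 | 2
  R[3]: 0 | 1 | 2 | 3
  R[4]: 1 | 2 | 3 | 4

second differences of R give the permutation w = (3, 4, 2, 1).

|D(w)|=5, |Ess(w)|=2:

[(2, 2, 0), (3, 1, 0)]
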